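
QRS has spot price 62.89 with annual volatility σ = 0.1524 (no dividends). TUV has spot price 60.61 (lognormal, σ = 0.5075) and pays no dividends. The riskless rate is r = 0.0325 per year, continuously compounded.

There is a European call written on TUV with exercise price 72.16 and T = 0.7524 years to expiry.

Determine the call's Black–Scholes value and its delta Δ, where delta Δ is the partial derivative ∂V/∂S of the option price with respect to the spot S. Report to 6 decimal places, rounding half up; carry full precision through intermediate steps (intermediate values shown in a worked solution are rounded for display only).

price = 7.153689
Δ = 0.452012

σ√T = 0.5075·√0.7524 = 0.440211
d₁ = (ln(S/K) + (r+σ²/2)T) / (σ√T) = (ln(60.61/72.16) + (0.0325+0.5075²/2)·0.7524) / 0.440211 = (-0.174426 + 0.121346) / 0.440211 = -0.120579
d₂ = d₁ − σ√T = -0.120579 − 0.440211 = -0.560790
e^{−rT} = 0.975844
N(d₁) = 0.452012,  N(d₂) = 0.287470
Call price V = S·N(d₁) − K·e^{−rT}·N(d₂) = 27.396453 − 20.242764 = 7.153689
Δ = N(d₁) = 0.452012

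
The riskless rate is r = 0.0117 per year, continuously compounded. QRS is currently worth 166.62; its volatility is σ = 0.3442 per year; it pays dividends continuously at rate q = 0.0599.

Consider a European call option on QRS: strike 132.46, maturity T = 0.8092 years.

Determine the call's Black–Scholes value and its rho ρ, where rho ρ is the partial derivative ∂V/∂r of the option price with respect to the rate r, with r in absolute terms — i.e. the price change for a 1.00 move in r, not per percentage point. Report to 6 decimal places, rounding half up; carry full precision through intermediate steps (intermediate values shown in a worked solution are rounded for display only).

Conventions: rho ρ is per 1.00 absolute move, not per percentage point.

σ√T = 0.3442·√0.8092 = 0.309627
d₁ = (ln(S/K) + (r−q+σ²/2)T) / (σ√T) = (ln(166.62/132.46) + (0.0117−0.0599+0.3442²/2)·0.8092) / 0.309627 = (0.229435 + 0.008931) / 0.309627 = 0.769849
d₂ = d₁ − σ√T = 0.769849 − 0.309627 = 0.460222
e^{−rT} = 0.990577
e^{−qT} = 0.952685
N(d₁) = 0.779305,  N(d₂) = 0.677322
Call price V = S·e^{−qT}·N(d₁) − K·e^{−rT}·N(d₂) = 123.704083 − 88.872609 = 34.831473
ρ = K·T·e^{−rT}·N(d₂) = 71.915715

price = 34.831473
ρ = 71.915715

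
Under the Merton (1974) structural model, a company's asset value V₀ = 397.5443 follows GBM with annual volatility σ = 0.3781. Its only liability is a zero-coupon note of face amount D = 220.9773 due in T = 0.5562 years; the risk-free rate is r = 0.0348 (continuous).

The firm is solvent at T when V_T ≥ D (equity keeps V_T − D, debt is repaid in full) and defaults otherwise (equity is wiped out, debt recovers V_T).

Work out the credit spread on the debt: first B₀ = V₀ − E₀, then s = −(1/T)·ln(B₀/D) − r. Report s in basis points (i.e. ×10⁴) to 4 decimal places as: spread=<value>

Work the structural quantities from V₀ = 397.5443 against face 220.9773:
d₁ = [ln(V₀/D) + (r + σ²/2)T] / (σ√T)
   = [ln(397.5443/220.9773) + (0.0348 + 0.5·0.3781²)·0.5562] / (0.3781·√0.5562)
   = [0.587246 + 0.059113] / 0.281983 = 2.292196
d₂ = d₁ − σ√T = 2.292196 − 0.281983 = 2.010214
N(d₁) = 0.989053,  N(d₂) = 0.977796,  e^(−rT) = 0.980830
E₀ = V₀·N(d₁) − D·e^(−rT)·N(d₂)
   = 397.5443·0.989053 − 220.9773·0.980830·0.977796 = 181.263659
B₀ = V₀ − E₀ = 397.5443 − 181.263659 = 216.280641
spread = −(1/T)·ln(B₀/D) − r = −(1/0.5562)·ln(216.280641/220.9773) − 0.0348 = 0.00382487
in basis points: 0.00382487 × 10⁴ = 38.2487 bp

spread=38.2487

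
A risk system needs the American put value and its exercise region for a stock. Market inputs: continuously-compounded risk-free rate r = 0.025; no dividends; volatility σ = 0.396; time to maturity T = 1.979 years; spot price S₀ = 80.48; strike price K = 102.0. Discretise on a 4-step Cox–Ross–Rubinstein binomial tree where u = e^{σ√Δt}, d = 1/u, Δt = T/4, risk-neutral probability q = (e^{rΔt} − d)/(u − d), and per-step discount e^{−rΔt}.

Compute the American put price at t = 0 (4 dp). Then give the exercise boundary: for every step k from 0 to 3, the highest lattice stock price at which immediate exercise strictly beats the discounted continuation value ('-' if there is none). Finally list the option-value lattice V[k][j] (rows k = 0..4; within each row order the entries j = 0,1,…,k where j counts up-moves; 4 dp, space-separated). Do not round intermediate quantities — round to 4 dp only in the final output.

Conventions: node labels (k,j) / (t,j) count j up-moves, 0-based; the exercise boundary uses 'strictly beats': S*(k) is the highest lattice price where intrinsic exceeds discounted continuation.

Δt=0.49475  u=1.32120  d=0.75689  q=0.45287  discount=0.98771
step 4 (expiry): payoffs max(K−S,0) = 75.5872 55.8947 21.5200 0.0000 0.0000
step 3: (k=3,j=0): S=34.8965, K−S=67.1035, hold=65.8496 ⇒ V=67.1035 exercise | (k=3,j=1): S=60.9143, K−S=41.0857, hold=39.8318 ⇒ V=41.0857 exercise | (k=3,j=2): S=106.3302, K−S=0.0000, hold=11.6296 ⇒ V=11.6296 continue | (k=3,j=3): S=185.6067, K−S=0.0000, hold=0.0000 ⇒ V=0.0000 continue  boundary S*=60.9143
step 2: (k=2,j=0): S=46.1053, K−S=55.8947, hold=54.6409 ⇒ V=55.8947 exercise | (k=2,j=1): S=80.4800, K−S=21.5200, hold=27.4049 ⇒ V=27.4049 continue | (k=2,j=2): S=140.4834, K−S=0.0000, hold=6.2847 ⇒ V=6.2847 continue  boundary S*=46.1053
step 1: (k=1,j=0): S=60.9143, K−S=41.0857, hold=42.4642 ⇒ V=42.4642 continue | (k=1,j=1): S=106.3302, K−S=0.0000, hold=17.6210 ⇒ V=17.6210 continue  boundary S*=-
step 0: (k=0,j=0): S=80.4800, K−S=21.5200, hold=30.8298 ⇒ V=30.8298 continue  boundary S*=-

price = 30.8298
boundary = - - 46.1053 60.9143
tree:
30.8298
42.4642 17.6210
55.8947 27.4049 6.2847
67.1035 41.0857 11.6296 0.0000
75.5872 55.8947 21.5200 0.0000 0.0000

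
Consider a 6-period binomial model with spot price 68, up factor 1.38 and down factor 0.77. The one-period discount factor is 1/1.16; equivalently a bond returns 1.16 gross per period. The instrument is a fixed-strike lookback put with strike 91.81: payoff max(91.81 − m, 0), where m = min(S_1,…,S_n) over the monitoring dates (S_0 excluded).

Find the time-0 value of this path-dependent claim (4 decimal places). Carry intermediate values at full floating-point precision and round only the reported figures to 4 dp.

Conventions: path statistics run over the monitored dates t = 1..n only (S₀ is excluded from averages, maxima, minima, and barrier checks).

price = 10.4044

With p* = (R−d)/(u−d) = 0.6393, sum probability × payoff across the paths and divide by R^6.
Enumerate all 2^6 = 64 price paths (U = up ×1.38, D = down ×0.77); each path with k up-moves has probability p*^k·(1−p*)^(6−k).
DDDDDD: m=14.1727, payoff=77.6373, prob=0.002201
UDDDDD: m=25.4005, payoff=66.4095, prob=0.003901
DUDDDD: m=25.4005, payoff=66.4095, prob=0.003901
UUDDDD: m=45.5229, payoff=46.2871, prob=0.006916
DDUDDD: m=25.4005, payoff=66.4095, prob=0.003901
UDUDDD: m=45.5229, payoff=46.2871, prob=0.006916
DUUDDD: m=45.5229, payoff=46.2871, prob=0.006916
UUUDDD: m=81.5865, payoff=10.2235, prob=0.012260
DDDUDD: m=25.4005, payoff=66.4095, prob=0.003901
UDDUDD: m=45.5229, payoff=46.2871, prob=0.006916
DUDUDD: m=45.5229, payoff=46.2871, prob=0.006916
UUDUDD: m=81.5865, payoff=10.2235, prob=0.012260
DDUUDD: m=40.3172, payoff=51.4928, prob=0.006916
UDUUDD: m=72.2568, payoff=19.5532, prob=0.012260
DUUUDD: m=52.3600, payoff=39.4500, prob=0.012260
UUUUDD: m=93.8400, payoff=0.0000, prob=0.021733
DDDDUD: m=23.9041, payoff=67.9059, prob=0.003901
UDDDUD: m=42.8411, payoff=48.9689, prob=0.006916
DUDDUD: m=42.8411, payoff=48.9689, prob=0.006916
UUDDUD: m=76.7801, payoff=15.0299, prob=0.012260
DDUDUD: m=40.3172, payoff=51.4928, prob=0.006916
UDUDUD: m=72.2568, payoff=19.5532, prob=0.012260
DUUDUD: m=52.3600, payoff=39.4500, prob=0.012260
UUUDUD: m=93.8400, payoff=0.0000, prob=0.021733
DDDUUD: m=31.0442, payoff=60.7658, prob=0.006916
UDDUUD: m=55.6377, payoff=36.1723, prob=0.012260
DUDUUD: m=52.3600, payoff=39.4500, prob=0.012260
UUDUUD: m=93.8400, payoff=0.0000, prob=0.021733
DDUUUD: m=40.3172, payoff=51.4928, prob=0.012260
UDUUUD: m=72.2568, payoff=19.5532, prob=0.021733
DUUUUD: m=52.3600, payoff=39.4500, prob=0.021733
UUUUUD: m=93.8400, payoff=0.0000, prob=0.038527
DDDDDU: m=18.4061, payoff=73.4039, prob=0.003901
UDDDDU: m=32.9876, payoff=58.8224, prob=0.006916
DUDDDU: m=32.9876, payoff=58.8224, prob=0.006916
UUDDDU: m=59.1207, payoff=32.6893, prob=0.012260
DDUDDU: m=32.9876, payoff=58.8224, prob=0.006916
UDUDDU: m=59.1207, payoff=32.6893, prob=0.012260
DUUDDU: m=52.3600, payoff=39.4500, prob=0.012260
UUUDDU: m=93.8400, payoff=0.0000, prob=0.021733
DDDUDU: m=31.0442, payoff=60.7658, prob=0.006916
UDDUDU: m=55.6377, payoff=36.1723, prob=0.012260
DUDUDU: m=52.3600, payoff=39.4500, prob=0.012260
UUDUDU: m=93.8400, payoff=0.0000, prob=0.021733
DDUUDU: m=40.3172, payoff=51.4928, prob=0.012260
UDUUDU: m=72.2568, payoff=19.5532, prob=0.021733
DUUUDU: m=52.3600, payoff=39.4500, prob=0.021733
UUUUDU: m=93.8400, payoff=0.0000, prob=0.038527
DDDDUU: m=23.9041, payoff=67.9059, prob=0.006916
UDDDUU: m=42.8411, payoff=48.9689, prob=0.012260
DUDDUU: m=42.8411, payoff=48.9689, prob=0.012260
UUDDUU: m=76.7801, payoff=15.0299, prob=0.021733
DDUDUU: m=40.3172, payoff=51.4928, prob=0.012260
UDUDUU: m=72.2568, payoff=19.5532, prob=0.021733
DUUDUU: m=52.3600, payoff=39.4500, prob=0.021733
UUUDUU: m=93.8400, payoff=0.0000, prob=0.038527
DDDUUU: m=31.0442, payoff=60.7658, prob=0.012260
UDDUUU: m=55.6377, payoff=36.1723, prob=0.021733
DUDUUU: m=52.3600, payoff=39.4500, prob=0.021733
UUDUUU: m=93.8400, payoff=0.0000, prob=0.038527
DDUUUU: m=40.3172, payoff=51.4928, prob=0.021733
UDUUUU: m=72.2568, payoff=19.5532, prob=0.038527
DUUUUU: m=52.3600, payoff=39.4500, prob=0.038527
UUUUUU: m=93.8400, payoff=0.0000, prob=0.068298
Price = Σ prob·payoff / R^6 = 25.349167 / 2.436396 = 10.4044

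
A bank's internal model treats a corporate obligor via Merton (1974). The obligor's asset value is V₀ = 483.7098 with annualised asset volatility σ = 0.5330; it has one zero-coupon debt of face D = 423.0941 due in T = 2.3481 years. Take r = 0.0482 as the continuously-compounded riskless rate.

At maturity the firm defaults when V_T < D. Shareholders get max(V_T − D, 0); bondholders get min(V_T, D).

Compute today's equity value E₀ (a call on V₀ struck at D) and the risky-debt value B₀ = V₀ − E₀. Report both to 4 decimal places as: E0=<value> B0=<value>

E0=195.3238 B0=288.3860

Apply the equity-as-call identities (strike 423.0941, horizon 2.3481 years):
d₁ = [ln(V₀/D) + (r + σ²/2)T] / (σ√T)
   = [ln(483.7098/423.0941) + (0.0482 + 0.5·0.5330²)·2.3481] / (0.5330·√2.3481)
   = [0.133891 + 0.446713] / 0.816743 = 0.710877
d₂ = d₁ − σ√T = 0.710877 − 0.816743 = -0.105867
N(d₁) = 0.761420,  N(d₂) = 0.457844,  e^(−rT) = 0.892991
E₀ = V₀·N(d₁) − D·e^(−rT)·N(d₂)
   = 483.7098·0.761420 − 423.0941·0.892991·0.457844 = 195.323775
B₀ = V₀ − E₀ = 483.7098 − 195.323775 = 288.386025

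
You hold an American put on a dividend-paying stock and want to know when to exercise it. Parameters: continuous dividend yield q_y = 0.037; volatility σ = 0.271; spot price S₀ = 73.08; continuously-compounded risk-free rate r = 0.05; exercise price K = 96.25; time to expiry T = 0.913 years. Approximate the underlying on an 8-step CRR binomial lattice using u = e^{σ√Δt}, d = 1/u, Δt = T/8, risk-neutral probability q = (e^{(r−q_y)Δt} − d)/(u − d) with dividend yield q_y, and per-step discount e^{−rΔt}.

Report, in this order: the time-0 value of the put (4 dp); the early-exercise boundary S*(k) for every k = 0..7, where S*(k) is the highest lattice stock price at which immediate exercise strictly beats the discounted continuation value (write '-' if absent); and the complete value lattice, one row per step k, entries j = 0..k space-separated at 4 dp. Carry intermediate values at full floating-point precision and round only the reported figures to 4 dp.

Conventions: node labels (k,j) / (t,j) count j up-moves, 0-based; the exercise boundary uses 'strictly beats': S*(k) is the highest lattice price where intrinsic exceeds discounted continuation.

Δt=0.11413  u=1.09587  d=0.91252  q=0.48523  discount=0.99431
step 8 (expiry): payoffs max(K−S,0) = 61.1166 54.0571 45.5790 35.3974 23.1700 8.4857 0.0000 0.0000 0.0000
step 7: (k=7,j=0): S=38.5017, K−S=57.7483, hold=57.3629 ⇒ V=57.7483 exercise | (k=7,j=1): S=46.2381, K−S=50.0119, hold=49.6591 ⇒ V=50.0119 exercise | (k=7,j=2): S=55.5289, K−S=40.7211, hold=40.4074 ⇒ V=40.7211 exercise | (k=7,j=3): S=66.6866, K−S=29.5634, hold=29.2967 ⇒ V=29.5634 exercise | (k=7,j=4): S=80.0863, K−S=16.1637, hold=15.9535 ⇒ V=16.1637 exercise | (k=7,j=5): S=96.1785, K−S=0.0715, hold=4.3433 ⇒ V=4.3433 continue | (k=7,j=6): S=115.5041, K−S=0.0000, hold=0.0000 ⇒ V=0.0000 continue | (k=7,j=7): S=138.7130, K−S=0.0000, hold=0.0000 ⇒ V=0.0000 continue  boundary S*=80.0863
step 6: (k=6,j=0): S=42.1929, K−S=54.0571, hold=53.6872 ⇒ V=54.0571 exercise | (k=6,j=1): S=50.6710, K−S=45.5790, hold=45.2449 ⇒ V=45.5790 exercise | (k=6,j=2): S=60.8526, K−S=35.3974, hold=35.1062 ⇒ V=35.3974 exercise | (k=6,j=3): S=73.0800, K−S=23.1700, hold=22.9303 ⇒ V=23.1700 exercise | (k=6,j=4): S=87.7643, K−S=8.4857, hold=10.3688 ⇒ V=10.3688 continue | (k=6,j=5): S=105.3993, K−S=0.0000, hold=2.2231 ⇒ V=2.2231 continue | (k=6,j=6): S=126.5777, K−S=0.0000, hold=0.0000 ⇒ V=0.0000 continue  boundary S*=73.0800
step 5: (k=5,j=0): S=46.2381, K−S=50.0119, hold=49.6591 ⇒ V=50.0119 exercise | (k=5,j=1): S=55.5289, K−S=40.7211, hold=40.4074 ⇒ V=40.7211 exercise | (k=5,j=2): S=66.6866, K−S=29.5634, hold=29.2967 ⇒ V=29.5634 exercise | (k=5,j=3): S=80.0863, K−S=16.1637, hold=16.8620 ⇒ V=16.8620 continue | (k=5,j=4): S=96.1785, K−S=0.0715, hold=6.3798 ⇒ V=6.3798 continue | (k=5,j=5): S=115.5041, K−S=0.0000, hold=1.1379 ⇒ V=1.1379 continue  boundary S*=66.6866
step 4: (k=4,j=0): S=50.6710, K−S=45.5790, hold=45.2449 ⇒ V=45.5790 exercise | (k=4,j=1): S=60.8526, K−S=35.3974, hold=35.1062 ⇒ V=35.3974 exercise | (k=4,j=2): S=73.0800, K−S=23.1700, hold=23.2672 ⇒ V=23.2672 continue | (k=4,j=3): S=87.7643, K−S=8.4857, hold=11.7088 ⇒ V=11.7088 continue | (k=4,j=4): S=105.3993, K−S=0.0000, hold=3.8145 ⇒ V=3.8145 continue  boundary S*=60.8526
step 3: (k=3,j=0): S=55.5289, K−S=40.7211, hold=40.4074 ⇒ V=40.7211 exercise | (k=3,j=1): S=66.6866, K−S=29.5634, hold=29.3436 ⇒ V=29.5634 exercise | (k=3,j=2): S=80.0863, K−S=16.1637, hold=17.5583 ⇒ V=17.5583 continue | (k=3,j=3): S=96.1785, K−S=0.0715, hold=7.8334 ⇒ V=7.8334 continue  boundary S*=66.6866
step 2: (k=2,j=0): S=60.8526, K−S=35.3974, hold=35.1062 ⇒ V=35.3974 exercise | (k=2,j=1): S=73.0800, K−S=23.1700, hold=23.6031 ⇒ V=23.6031 continue | (k=2,j=2): S=87.7643, K−S=8.4857, hold=12.7665 ⇒ V=12.7665 continue  boundary S*=60.8526
step 1: (k=1,j=0): S=66.6866, K−S=29.5634, hold=29.5057 ⇒ V=29.5634 exercise | (k=1,j=1): S=80.0863, K−S=16.1637, hold=18.2405 ⇒ V=18.2405 continue  boundary S*=66.6866
step 0: (k=0,j=0): S=73.0800, K−S=23.1700, hold=23.9323 ⇒ V=23.9323 continue  boundary S*=-

price = 23.9323
boundary = - 66.6866 60.8526 66.6866 60.8526 66.6866 73.0800 80.0863
tree:
23.9323
29.5634 18.2405
35.3974 23.6031 12.7665
40.7211 29.5634 17.5583 7.8334
45.5790 35.3974 23.2672 11.7088 3.8145
50.0119 40.7211 29.5634 16.8620 6.3798 1.1379
54.0571 45.5790 35.3974 23.1700 10.3688 2.2231 0.0000
57.7483 50.0119 40.7211 29.5634 16.1637 4.3433 0.0000 0.0000
61.1166 54.0571 45.5790 35.3974 23.1700 8.4857 0.0000 0.0000 0.0000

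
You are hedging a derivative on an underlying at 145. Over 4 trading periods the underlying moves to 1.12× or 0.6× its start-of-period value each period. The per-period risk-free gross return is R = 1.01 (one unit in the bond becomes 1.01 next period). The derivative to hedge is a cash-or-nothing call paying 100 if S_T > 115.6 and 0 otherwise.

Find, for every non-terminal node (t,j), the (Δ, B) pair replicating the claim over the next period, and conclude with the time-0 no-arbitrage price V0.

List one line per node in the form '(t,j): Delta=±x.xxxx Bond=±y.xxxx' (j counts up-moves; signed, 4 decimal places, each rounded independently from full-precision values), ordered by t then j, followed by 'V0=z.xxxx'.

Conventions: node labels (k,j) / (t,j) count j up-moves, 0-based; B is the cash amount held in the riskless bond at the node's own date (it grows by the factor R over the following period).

Arbitrage-free pricing uses the up-move probability p* = (R−d)/(u−d) = 0.7885, discounting each step at R = 1.01.
At maturity the claim pays: V(4,0)=0.0000, V(4,1)=0.0000, V(4,2)=0.0000, V(4,3)=100.0000, V(4,4)=100.0000
(3,0): S=31.3200. Δ = (V_up−V_dn)/(S_up−S_dn) = (0.0000−0.0000)/(35.0784−18.7920) = 0.0000. V = [p*·0.0000 + (1−p*)·0.0000]/1.01 = 0.0000. B = V − Δ·S = 0.0000.
(3,1): S=58.4640. Δ = (V_up−V_dn)/(S_up−S_dn) = (0.0000−0.0000)/(65.4797−35.0784) = 0.0000. V = [p*·0.0000 + (1−p*)·0.0000]/1.01 = 0.0000. B = V − Δ·S = 0.0000.
(3,2): S=109.1328. Δ = (V_up−V_dn)/(S_up−S_dn) = (100.0000−0.0000)/(122.2287−65.4797) = 1.7621. V = [p*·100.0000 + (1−p*)·0.0000]/1.01 = 78.0655. B = V − Δ·S = -114.2422.
(3,3): S=203.7146. Δ = (V_up−V_dn)/(S_up−S_dn) = (100.0000−100.0000)/(228.1603−122.2287) = 0.0000. V = [p*·100.0000 + (1−p*)·100.0000]/1.01 = 99.0099. B = V − Δ·S = 99.0099.
(2,0): S=52.2000. Δ = (V_up−V_dn)/(S_up−S_dn) = (0.0000−0.0000)/(58.4640−31.3200) = 0.0000. V = [p*·0.0000 + (1−p*)·0.0000]/1.01 = 0.0000. B = V − Δ·S = 0.0000.
(2,1): S=97.4400. Δ = (V_up−V_dn)/(S_up−S_dn) = (78.0655−0.0000)/(109.1328−58.4640) = 1.5407. V = [p*·78.0655 + (1−p*)·0.0000]/1.01 = 60.9422. B = V − Δ·S = -89.1837.
(2,2): S=181.8880. Δ = (V_up−V_dn)/(S_up−S_dn) = (99.0099−78.0655)/(203.7146−109.1328) = 0.2214. V = [p*·99.0099 + (1−p*)·78.0655]/1.01 = 93.6429. B = V − Δ·S = 53.3652.
(1,0): S=87.0000. Δ = (V_up−V_dn)/(S_up−S_dn) = (60.9422−0.0000)/(97.4400−52.2000) = 1.3471. V = [p*·60.9422 + (1−p*)·0.0000]/1.01 = 47.5748. B = V − Δ·S = -69.6217.
(1,1): S=162.4000. Δ = (V_up−V_dn)/(S_up−S_dn) = (93.6429−60.9422)/(181.8880−97.4400) = 0.3872. V = [p*·93.6429 + (1−p*)·60.9422]/1.01 = 85.8668. B = V − Δ·S = 22.9808.
(0,0): S=145.0000. Δ = (V_up−V_dn)/(S_up−S_dn) = (85.8668−47.5748)/(162.4000−87.0000) = 0.5079. V = [p*·85.8668 + (1−p*)·47.5748]/1.01 = 76.9966. B = V − Δ·S = 3.3582.
As a check, the time-0 holding Δ(0,0)·S0 + B(0,0) comes to 76.9966 — exactly V0.

(0,0): Delta=0.5079 Bond=3.3582
(1,0): Delta=1.3471 Bond=-69.6217
(1,1): Delta=0.3872 Bond=22.9808
(2,0): Delta=0.0000 Bond=0.0000
(2,1): Delta=1.5407 Bond=-89.1837
(2,2): Delta=0.2214 Bond=53.3652
(3,0): Delta=0.0000 Bond=0.0000
(3,1): Delta=0.0000 Bond=0.0000
(3,2): Delta=1.7621 Bond=-114.2422
(3,3): Delta=0.0000 Bond=99.0099
V0=76.9966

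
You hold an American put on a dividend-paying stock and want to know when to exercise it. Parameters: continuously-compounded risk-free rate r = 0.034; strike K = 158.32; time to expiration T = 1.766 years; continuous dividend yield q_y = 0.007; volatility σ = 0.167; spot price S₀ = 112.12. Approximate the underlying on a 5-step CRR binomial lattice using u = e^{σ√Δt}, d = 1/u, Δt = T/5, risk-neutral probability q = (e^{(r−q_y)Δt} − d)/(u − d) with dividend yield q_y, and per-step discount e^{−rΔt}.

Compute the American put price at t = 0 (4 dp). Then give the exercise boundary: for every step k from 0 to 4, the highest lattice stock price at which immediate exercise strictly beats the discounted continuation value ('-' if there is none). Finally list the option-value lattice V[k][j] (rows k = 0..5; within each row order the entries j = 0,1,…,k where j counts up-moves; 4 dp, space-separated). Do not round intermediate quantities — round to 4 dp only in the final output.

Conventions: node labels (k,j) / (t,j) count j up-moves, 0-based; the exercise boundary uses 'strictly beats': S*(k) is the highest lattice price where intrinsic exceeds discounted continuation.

price = 46.2000
boundary = 112.1200 123.8188 112.1200 123.8188 136.7382
tree:
46.2000
56.7934 34.5012
66.3860 46.2000 22.4240
75.0722 56.7934 34.5012 11.9444
82.9377 66.3860 46.2000 21.5818 3.4444
90.0600 75.0722 56.7934 34.5012 7.3144 0.0000

params: Δt=0.35320 u=1.10434 d=0.90552 q=0.52340 e^(-rΔt)=0.98806
t_5 payoffs: 90.0600 75.0722 56.7934 34.5012 7.3144 0.0000
t_4: node(4,0) S=75.3823 payoff=82.9377 vs cont=81.2339 → 82.9377 [stop]  node(4,1) S=91.9340 payoff=66.3860 vs cont=64.7231 → 66.3860 [stop]  node(4,2) S=112.1200 payoff=46.2000 vs cont=44.5870 → 46.2000 [stop]  node(4,3) S=136.7382 payoff=21.5818 vs cont=20.0296 → 21.5818 [stop]  node(4,4) S=166.7618 payoff=0.0000 vs cont=3.4444 → 3.4444 [wait]  ⇒ S*(4)=136.7382
t_3: node(3,0) S=83.2478 payoff=75.0722 vs cont=73.3879 → 75.0722 [stop]  node(3,1) S=101.5266 payoff=56.7934 vs cont=55.1543 → 56.7934 [stop]  node(3,2) S=123.8188 payoff=34.5012 vs cont=32.9171 → 34.5012 [stop]  node(3,3) S=151.0056 payoff=7.3144 vs cont=11.9444 → 11.9444 [wait]  ⇒ S*(3)=123.8188
t_2: node(2,0) S=91.9340 payoff=66.3860 vs cont=64.7231 → 66.3860 [stop]  node(2,1) S=112.1200 payoff=46.2000 vs cont=44.5870 → 46.2000 [stop]  node(2,2) S=136.7382 payoff=21.5818 vs cont=22.4240 → 22.4240 [wait]  ⇒ S*(2)=112.1200
t_1: node(1,0) S=101.5266 payoff=56.7934 vs cont=55.1543 → 56.7934 [stop]  node(1,1) S=123.8188 payoff=34.5012 vs cont=33.3527 → 34.5012 [stop]  ⇒ S*(1)=123.8188
t_0: node(0,0) S=112.1200 payoff=46.2000 vs cont=44.5870 → 46.2000 [stop]  ⇒ S*(0)=112.1200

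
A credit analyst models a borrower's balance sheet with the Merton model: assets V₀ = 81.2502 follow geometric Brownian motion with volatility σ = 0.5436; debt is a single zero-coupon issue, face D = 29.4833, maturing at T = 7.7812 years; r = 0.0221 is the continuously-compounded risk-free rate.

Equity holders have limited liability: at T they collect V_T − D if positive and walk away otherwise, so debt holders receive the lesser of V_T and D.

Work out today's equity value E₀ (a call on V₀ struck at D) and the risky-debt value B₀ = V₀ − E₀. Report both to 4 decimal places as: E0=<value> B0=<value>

E0=63.5839 B0=17.6663

With assets at 81.2502 and a single debt payment of 29.4833 at 7.7812 years:
d₁ = [ln(V₀/D) + (r + σ²/2)T] / (σ√T)
   = [ln(81.2502/29.4833) + (0.0221 + 0.5·0.5436²)·7.7812] / (0.5436·√7.7812)
   = [1.013709 + 1.321641] / 1.516361 = 1.540101
d₂ = d₁ − σ√T = 1.540101 − 1.516361 = 0.023740
N(d₁) = 0.938232,  N(d₂) = 0.509470,  e^(−rT) = 0.842009
E₀ = V₀·N(d₁) − D·e^(−rT)·N(d₂)
   = 81.2502·0.938232 − 29.4833·0.842009·0.509470 = 63.583856
B₀ = V₀ − E₀ = 81.2502 − 63.583856 = 17.666344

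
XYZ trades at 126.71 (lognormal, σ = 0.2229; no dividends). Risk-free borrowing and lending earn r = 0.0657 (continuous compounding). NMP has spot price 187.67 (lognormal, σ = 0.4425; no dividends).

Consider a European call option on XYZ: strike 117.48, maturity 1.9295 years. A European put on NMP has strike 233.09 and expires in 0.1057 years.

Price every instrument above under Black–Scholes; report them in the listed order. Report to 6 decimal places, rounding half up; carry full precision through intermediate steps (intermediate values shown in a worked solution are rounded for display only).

[XYZ call K=117.48]
σ√T = 0.2229·√1.9295 = 0.309622
d₁ = (ln(S/K) + (r+σ²/2)T) / (σ√T) = (ln(126.71/117.48) + (0.0657+0.2229²/2)·1.9295) / 0.309622 = (0.075633 + 0.174701) / 0.309622 = 0.808514
d₂ = d₁ − σ√T = 0.808514 − 0.309622 = 0.498892
e^{−rT} = 0.880938
N(d₁) = 0.790603,  N(d₂) = 0.691072
price = S·N(d₁) − K·e^{−rT}·N(d₂) = 100.177258 − 71.520837 = 28.656421
[NMP put K=233.09]
σ√T = 0.4425·√0.1057 = 0.143864
d₁ = (ln(S/K) + (r+σ²/2)T) / (σ√T) = (ln(187.67/233.09) + (0.0657+0.4425²/2)·0.1057) / 0.143864 = (-0.216740 + 0.017293) / 0.143864 = -1.386360
d₂ = d₁ − σ√T = -1.386360 − 0.143864 = -1.530224
e^{−rT} = 0.993080
N(−d₁) = 0.917182,  N(−d₂) = 0.937019
price = K·e^{−rT}·N(−d₂) − S·N(−d₁) = 216.898342 − 172.127457 = 44.770886

price(XYZ call K=117.48) = 28.656421
price(NMP put K=233.09) = 44.770886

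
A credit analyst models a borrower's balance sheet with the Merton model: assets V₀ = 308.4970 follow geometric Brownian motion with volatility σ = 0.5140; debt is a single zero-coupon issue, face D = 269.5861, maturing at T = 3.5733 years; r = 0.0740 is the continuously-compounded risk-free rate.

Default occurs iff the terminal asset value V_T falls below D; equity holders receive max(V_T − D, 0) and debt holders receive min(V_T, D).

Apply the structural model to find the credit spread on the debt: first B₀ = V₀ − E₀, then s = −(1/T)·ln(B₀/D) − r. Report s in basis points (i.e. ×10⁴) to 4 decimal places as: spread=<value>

Work the structural quantities from V₀ = 308.4970 against face 269.5861:
d₁ = [ln(V₀/D) + (r + σ²/2)T] / (σ√T)
   = [ln(308.4970/269.5861) + (0.0740 + 0.5·0.5140²)·3.5733] / (0.5140·√3.5733)
   = [0.134824 + 0.736450] / 0.971623 = 0.896720
d₂ = d₁ − σ√T = 0.896720 − 0.971623 = -0.074903
N(d₁) = 0.815066,  N(d₂) = 0.470146,  e^(−rT) = 0.767648
E₀ = V₀·N(d₁) − D·e^(−rT)·N(d₂)
   = 308.4970·0.815066 − 269.5861·0.767648·0.470146 = 154.149996
B₀ = V₀ − E₀ = 308.4970 − 154.149996 = 154.347004
spread = −(1/T)·ln(B₀/D) − r = −(1/3.5733)·ln(154.347004/269.5861) − 0.0740 = 0.08206987
in basis points: 0.08206987 × 10⁴ = 820.6987 bp

spread=820.6987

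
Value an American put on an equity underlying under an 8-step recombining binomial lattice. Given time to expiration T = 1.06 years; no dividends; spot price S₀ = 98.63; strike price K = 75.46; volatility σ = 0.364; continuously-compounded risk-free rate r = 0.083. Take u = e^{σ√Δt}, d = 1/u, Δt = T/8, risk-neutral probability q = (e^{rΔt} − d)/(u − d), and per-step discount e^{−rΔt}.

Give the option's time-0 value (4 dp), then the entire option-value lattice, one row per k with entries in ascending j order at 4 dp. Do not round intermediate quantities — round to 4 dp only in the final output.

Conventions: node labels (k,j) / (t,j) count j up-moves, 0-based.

price = 2.8045
tree:
2.8045
4.6324 1.0989
7.4574 2.0030 0.2491
11.6267 3.5902 0.5126 0.0000
17.4054 6.2948 1.0544 0.0000 0.0000
24.6097 10.7052 2.1692 0.0000 0.0000 0.0000
30.9200 17.4054 4.4626 0.0000 0.0000 0.0000 0.0000
36.4472 24.6097 9.1804 0.0000 0.0000 0.0000 0.0000 0.0000
41.2885 30.9200 17.4054 0.0000 0.0000 0.0000 0.0000 0.0000 0.0000

Δt=0.13250  u=1.14168  d=0.87590  q=0.50853  discount=0.98906
step 8 (expiry): payoffs max(K−S,0) = 41.2885 30.9200 17.4054 0.0000 0.0000 0.0000 0.0000 0.0000 0.0000
k=7: (k=7,j=0): S=39.0128, K−S=36.4472, hold=35.6219 ⇒ V=36.4472 exercise | (k=7,j=1): S=50.8503, K−S=24.6097, hold=23.7844 ⇒ V=24.6097 exercise | (k=7,j=2): S=66.2796, K−S=9.1804, hold=8.4607 ⇒ V=9.1804 exercise | (k=7,j=3): S=86.3905, K−S=0.0000, hold=0.0000 ⇒ V=0.0000 continue | (k=7,j=4): S=112.6036, K−S=0.0000, hold=0.0000 ⇒ V=0.0000 continue | (k=7,j=5): S=146.7704, K−S=0.0000, hold=0.0000 ⇒ V=0.0000 continue | (k=7,j=6): S=191.3043, K−S=0.0000, hold=0.0000 ⇒ V=0.0000 continue | (k=7,j=7): S=249.3510, K−S=0.0000, hold=0.0000 ⇒ V=0.0000 continue
k=6: (k=6,j=0): S=44.5400, K−S=30.9200, hold=30.0947 ⇒ V=30.9200 exercise | (k=6,j=1): S=58.0546, K−S=17.4054, hold=16.5801 ⇒ V=17.4054 exercise | (k=6,j=2): S=75.6698, K−S=0.0000, hold=4.4626 ⇒ V=4.4626 continue | (k=6,j=3): S=98.6300, K−S=0.0000, hold=0.0000 ⇒ V=0.0000 continue | (k=6,j=4): S=128.5569, K−S=0.0000, hold=0.0000 ⇒ V=0.0000 continue | (k=6,j=5): S=167.5644, K−S=0.0000, hold=0.0000 ⇒ V=0.0000 continue | (k=6,j=6): S=218.4077, K−S=0.0000, hold=0.0000 ⇒ V=0.0000 continue
k=5: (k=5,j=0): S=50.8503, K−S=24.6097, hold=23.7844 ⇒ V=24.6097 exercise | (k=5,j=1): S=66.2796, K−S=9.1804, hold=10.7052 ⇒ V=10.7052 continue | (k=5,j=2): S=86.3905, K−S=0.0000, hold=2.1692 ⇒ V=2.1692 continue | (k=5,j=3): S=112.6036, K−S=0.0000, hold=0.0000 ⇒ V=0.0000 continue | (k=5,j=4): S=146.7704, K−S=0.0000, hold=0.0000 ⇒ V=0.0000 continue | (k=5,j=5): S=191.3043, K−S=0.0000, hold=0.0000 ⇒ V=0.0000 continue
k=4: (k=4,j=0): S=58.0546, K−S=17.4054, hold=17.3470 ⇒ V=17.4054 exercise | (k=4,j=1): S=75.6698, K−S=0.0000, hold=6.2948 ⇒ V=6.2948 continue | (k=4,j=2): S=98.6300, K−S=0.0000, hold=1.0544 ⇒ V=1.0544 continue | (k=4,j=3): S=128.5569, K−S=0.0000, hold=0.0000 ⇒ V=0.0000 continue | (k=4,j=4): S=167.5644, K−S=0.0000, hold=0.0000 ⇒ V=0.0000 continue
k=3: (k=3,j=0): S=66.2796, K−S=9.1804, hold=11.6267 ⇒ V=11.6267 continue | (k=3,j=1): S=86.3905, K−S=0.0000, hold=3.5902 ⇒ V=3.5902 continue | (k=3,j=2): S=112.6036, K−S=0.0000, hold=0.5126 ⇒ V=0.5126 continue | (k=3,j=3): S=146.7704, K−S=0.0000, hold=0.0000 ⇒ V=0.0000 continue
k=2: (k=2,j=0): S=75.6698, K−S=0.0000, hold=7.4574 ⇒ V=7.4574 continue | (k=2,j=1): S=98.6300, K−S=0.0000, hold=2.0030 ⇒ V=2.0030 continue | (k=2,j=2): S=128.5569, K−S=0.0000, hold=0.2491 ⇒ V=0.2491 continue
k=1: (k=1,j=0): S=86.3905, K−S=0.0000, hold=4.6324 ⇒ V=4.6324 continue | (k=1,j=1): S=112.6036, K−S=0.0000, hold=1.0989 ⇒ V=1.0989 continue
k=0: (k=0,j=0): S=98.6300, K−S=0.0000, hold=2.8045 ⇒ V=2.8045 continue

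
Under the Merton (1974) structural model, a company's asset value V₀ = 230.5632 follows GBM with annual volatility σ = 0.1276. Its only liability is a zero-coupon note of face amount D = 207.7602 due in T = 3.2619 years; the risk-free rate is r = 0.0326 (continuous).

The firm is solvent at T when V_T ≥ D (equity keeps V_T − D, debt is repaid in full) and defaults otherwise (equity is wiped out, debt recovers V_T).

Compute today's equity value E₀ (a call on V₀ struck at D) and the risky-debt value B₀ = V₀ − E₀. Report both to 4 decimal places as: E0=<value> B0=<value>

With assets at 230.5632 and a single debt payment of 207.7602 at 3.2619 years:
d₁ = [ln(V₀/D) + (r + σ²/2)T] / (σ√T)
   = [ln(230.5632/207.7602) + (0.0326 + 0.5·0.1276²)·3.2619] / (0.1276·√3.2619)
   = [0.104140 + 0.132893] / 0.230455 = 1.028545
d₂ = d₁ − σ√T = 1.028545 − 0.230455 = 0.798090
N(d₁) = 0.848153,  N(d₂) = 0.787591,  e^(−rT) = 0.899121
E₀ = V₀·N(d₁) − D·e^(−rT)·N(d₂)
   = 230.5632·0.848153 − 207.7602·0.899121·0.787591 = 48.429759
B₀ = V₀ − E₀ = 230.5632 − 48.429759 = 182.133441

E0=48.4298 B0=182.1334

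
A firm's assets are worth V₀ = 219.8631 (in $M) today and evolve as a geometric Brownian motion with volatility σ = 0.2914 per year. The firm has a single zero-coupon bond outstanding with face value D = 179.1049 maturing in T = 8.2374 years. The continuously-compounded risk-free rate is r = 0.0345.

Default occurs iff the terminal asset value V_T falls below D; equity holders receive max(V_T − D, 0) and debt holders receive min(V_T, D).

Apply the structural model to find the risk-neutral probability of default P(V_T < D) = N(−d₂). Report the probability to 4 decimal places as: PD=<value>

Work the structural quantities from V₀ = 219.8631 against face 179.1049:
d₁ = [ln(V₀/D) + (r + σ²/2)T] / (σ√T)
   = [ln(219.8631/179.1049) + (0.0345 + 0.5·0.2914²)·8.2374] / (0.2914·√8.2374)
   = [0.205033 + 0.633925] / 0.836343 = 1.003127
d₂ = d₁ − σ√T = 1.003127 − 0.836343 = 0.166784
risk-neutral PD = N(−d₂) = N(-0.166784) = 0.433770

PD=0.4338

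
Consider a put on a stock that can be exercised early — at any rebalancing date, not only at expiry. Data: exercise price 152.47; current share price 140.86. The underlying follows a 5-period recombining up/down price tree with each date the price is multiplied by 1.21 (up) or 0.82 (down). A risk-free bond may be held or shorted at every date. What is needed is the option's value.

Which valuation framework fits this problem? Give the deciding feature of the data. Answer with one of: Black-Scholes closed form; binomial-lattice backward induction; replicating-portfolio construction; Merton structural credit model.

Key observation: the exercise right at every one of the 5 steps is what matters: each node needs max(152.47 − S, continuation), which only the stepwise tree valuation starting from spot 140.86 delivers.

framework: binomial-lattice backward induction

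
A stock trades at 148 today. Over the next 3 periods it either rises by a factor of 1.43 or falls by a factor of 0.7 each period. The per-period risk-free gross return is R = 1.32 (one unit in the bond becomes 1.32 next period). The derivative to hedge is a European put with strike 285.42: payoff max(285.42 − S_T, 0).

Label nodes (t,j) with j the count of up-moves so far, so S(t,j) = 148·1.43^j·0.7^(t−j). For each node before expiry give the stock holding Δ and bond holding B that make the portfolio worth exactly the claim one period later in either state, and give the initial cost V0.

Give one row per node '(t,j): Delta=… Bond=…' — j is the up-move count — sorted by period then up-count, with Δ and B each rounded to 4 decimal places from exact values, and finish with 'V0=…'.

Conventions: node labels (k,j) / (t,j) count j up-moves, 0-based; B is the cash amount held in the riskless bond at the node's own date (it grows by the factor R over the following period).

(0,0): Delta=-0.4353 Bond=79.7796
(1,0): Delta=-1.0000 Bond=163.8085
(1,1): Delta=-0.3863 Bond=94.9301
(2,0): Delta=-1.0000 Bond=216.2273
(2,1): Delta=-1.0000 Bond=216.2273
(2,2): Delta=-0.3330 Bond=109.1768
V0=15.3503

Arbitrage-free pricing uses the up-move probability p* = (R−d)/(u−d) = 0.8493, discounting each step at R = 1.32.
Payoffs at expiry: V(3,0)=234.6560, V(3,1)=181.7164, V(3,2)=73.5684, V(3,3)=0.0000
  t=2,j=0: stock 72.5200 → up 103.7036 (V=181.7164), down 50.7640 (V=234.6560). Price 143.7073; hedge Δ=-1.0000, bond B=216.2273.
  t=2,j=1: stock 148.1480 → up 211.8516 (V=73.5684), down 103.7036 (V=181.7164). Price 68.0793; hedge Δ=-1.0000, bond B=216.2273.
  t=2,j=2: stock 302.6452 → up 432.7826 (V=0.0000), down 211.8516 (V=73.5684). Price 8.3982; hedge Δ=-0.3330, bond B=109.1768.
  t=1,j=0: stock 103.6000 → up 148.1480 (V=68.0793), down 72.5200 (V=143.7073). Price 60.2085; hedge Δ=-1.0000, bond B=163.8085.
  t=1,j=1: stock 211.6400 → up 302.6452 (V=8.3982), down 148.1480 (V=68.0793). Price 13.1752; hedge Δ=-0.3863, bond B=94.9301.
  t=0,j=0: stock 148.0000 → up 211.6400 (V=13.1752), down 103.6000 (V=60.2085). Price 15.3503; hedge Δ=-0.4353, bond B=79.7796.
Check: Δ(0,0)·S0 + B(0,0) = 15.3503 = V0.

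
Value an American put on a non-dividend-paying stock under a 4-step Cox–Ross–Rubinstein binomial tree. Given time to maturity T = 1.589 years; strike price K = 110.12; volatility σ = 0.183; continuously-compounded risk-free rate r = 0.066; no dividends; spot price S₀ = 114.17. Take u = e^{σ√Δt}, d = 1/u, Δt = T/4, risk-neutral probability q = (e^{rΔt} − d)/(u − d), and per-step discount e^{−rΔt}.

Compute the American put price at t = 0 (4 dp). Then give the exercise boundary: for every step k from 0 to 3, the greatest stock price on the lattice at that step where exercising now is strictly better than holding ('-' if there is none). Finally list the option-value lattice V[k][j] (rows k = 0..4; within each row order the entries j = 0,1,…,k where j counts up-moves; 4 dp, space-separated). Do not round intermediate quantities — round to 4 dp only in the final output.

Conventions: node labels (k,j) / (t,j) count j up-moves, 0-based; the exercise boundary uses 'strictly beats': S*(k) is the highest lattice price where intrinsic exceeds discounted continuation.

Δt=0.39725, u=1.12226, d=0.89106, q=0.58610, disc=e^(-rΔt)=0.97412
k=4 terminal: V=max(K-S,0) → 38.1445 19.4699 0.0000 0.0000 0.0000
k=3: j=0 S=80.7749 intr=29.3451 cont=26.4955 V=29.3451[EX]; j=1 S=101.7326 intr=8.3874 cont=7.8500 V=8.3874[EX]; j=2 S=128.1280 intr=0.0000 cont=0.0000 V=0.0000[hold]; j=3 S=161.3718 intr=0.0000 cont=0.0000 V=0.0000[hold]  S*(3)=101.7326
k=2: j=0 S=90.6501 intr=19.4699 cont=16.6202 V=19.4699[EX]; j=1 S=114.1700 intr=0.0000 cont=3.3817 V=3.3817[hold]; j=2 S=143.7923 intr=0.0000 cont=0.0000 V=0.0000[hold]  S*(2)=90.6501
k=1: j=0 S=101.7326 intr=8.3874 cont=9.7808 V=9.7808[hold]; j=1 S=128.1280 intr=0.0000 cont=1.3635 V=1.3635[hold]  S*(1)=-
k=0: j=0 S=114.1700 intr=0.0000 cont=4.7219 V=4.7219[hold]  S*(0)=-

price = 4.7219
boundary = - - 90.6501 101.7326
tree:
4.7219
9.7808 1.3635
19.4699 3.3817 0.0000
29.3451 8.3874 0.0000 0.0000
38.1445 19.4699 0.0000 0.0000 0.0000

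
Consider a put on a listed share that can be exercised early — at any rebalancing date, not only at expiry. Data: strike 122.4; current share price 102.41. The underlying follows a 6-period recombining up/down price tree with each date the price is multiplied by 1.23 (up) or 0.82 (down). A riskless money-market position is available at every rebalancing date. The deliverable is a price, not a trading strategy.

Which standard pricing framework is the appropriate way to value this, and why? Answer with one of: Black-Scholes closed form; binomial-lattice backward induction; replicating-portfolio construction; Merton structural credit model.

Key observation: the put (strike 122.4 on spot 102.41) is American-style on a 6-step discrete price model, so the early-exercise decision at every node requires stepwise backward valuation — a closed form cannot price the exercise right.

framework: binomial-lattice backward induction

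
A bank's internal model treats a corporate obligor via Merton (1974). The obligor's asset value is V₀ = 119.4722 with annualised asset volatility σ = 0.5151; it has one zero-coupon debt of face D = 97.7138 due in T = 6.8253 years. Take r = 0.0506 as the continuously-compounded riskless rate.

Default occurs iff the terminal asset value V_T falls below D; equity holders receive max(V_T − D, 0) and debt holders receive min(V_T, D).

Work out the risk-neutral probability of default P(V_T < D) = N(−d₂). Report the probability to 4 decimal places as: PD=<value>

Apply the equity-as-call identities (strike 97.7138, horizon 6.8253 years):
d₁ = [ln(V₀/D) + (r + σ²/2)T] / (σ√T)
   = [ln(119.4722/97.7138) + (0.0506 + 0.5·0.5151²)·6.8253] / (0.5151·√6.8253)
   = [0.201041 + 1.250832] / 1.345713 = 1.078887
d₂ = d₁ − σ√T = 1.078887 − 1.345713 = -0.266826
risk-neutral PD = N(−d₂) = N(0.266826) = 0.605198

PD=0.6052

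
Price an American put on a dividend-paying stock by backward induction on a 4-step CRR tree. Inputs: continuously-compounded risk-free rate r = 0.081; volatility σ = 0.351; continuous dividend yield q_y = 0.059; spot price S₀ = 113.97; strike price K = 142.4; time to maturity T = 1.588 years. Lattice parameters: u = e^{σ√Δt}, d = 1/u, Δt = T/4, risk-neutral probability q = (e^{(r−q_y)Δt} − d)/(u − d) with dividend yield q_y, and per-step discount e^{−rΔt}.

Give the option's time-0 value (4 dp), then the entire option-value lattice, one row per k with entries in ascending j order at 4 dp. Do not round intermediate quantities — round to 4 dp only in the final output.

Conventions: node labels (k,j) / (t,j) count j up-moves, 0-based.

price = 35.7293
tree:
35.7293
51.0428 20.5959
69.1689 33.0945 7.6417
83.6987 51.0428 14.7396 0.0000
95.3456 69.1689 28.4300 0.0000 0.0000

Δt=0.39700  u=1.24752  d=0.80159  q=0.46461  discount=0.96835
step 4 (expiry): payoffs max(K−S,0) = 95.3456 69.1689 28.4300 0.0000 0.0000
k=3: (k=3,j=0): S=58.7013, K−S=83.6987, hold=80.5514 ⇒ V=83.6987 exercise | (k=3,j=1): S=91.3572, K−S=51.0428, hold=48.6515 ⇒ V=51.0428 exercise | (k=3,j=2): S=142.1799, K−S=0.2201, hold=14.7396 ⇒ V=14.7396 continue | (k=3,j=3): S=221.2756, K−S=0.0000, hold=0.0000 ⇒ V=0.0000 continue
k=2: (k=2,j=0): S=73.2311, K−S=69.1689, hold=66.3580 ⇒ V=69.1689 exercise | (k=2,j=1): S=113.9700, K−S=28.4300, hold=33.0945 ⇒ V=33.0945 continue | (k=2,j=2): S=177.3723, K−S=0.0000, hold=7.6417 ⇒ V=7.6417 continue
k=1: (k=1,j=0): S=91.3572, K−S=51.0428, hold=50.7500 ⇒ V=51.0428 exercise | (k=1,j=1): S=142.1799, K−S=0.2201, hold=20.5959 ⇒ V=20.5959 continue
k=0: (k=0,j=0): S=113.9700, K−S=28.4300, hold=35.7293 ⇒ V=35.7293 continue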